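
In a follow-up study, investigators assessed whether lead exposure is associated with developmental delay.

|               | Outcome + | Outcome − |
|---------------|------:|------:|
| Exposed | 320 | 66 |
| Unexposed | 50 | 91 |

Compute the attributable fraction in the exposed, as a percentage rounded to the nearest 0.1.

Cells: a = 320, b = 66, c = 50, d = 91.
Risk in exposed = 320/386 = 0.82902; risk in unexposed = 50/141 = 0.35461.
RR = 0.82902/0.35461 = 2.33782
AR% = (RR − 1)/RR × 100 = (2.33782 − 1)/2.33782 × 100 = 57.2252%

57.2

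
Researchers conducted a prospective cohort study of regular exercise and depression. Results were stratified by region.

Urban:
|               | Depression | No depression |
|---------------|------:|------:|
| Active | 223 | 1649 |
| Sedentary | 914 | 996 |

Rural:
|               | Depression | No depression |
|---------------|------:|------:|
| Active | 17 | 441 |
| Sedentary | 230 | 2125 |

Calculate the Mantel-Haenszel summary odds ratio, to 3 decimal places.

0.165

OR_MH = Σ(aᵢdᵢ/nᵢ) / Σ(bᵢcᵢ/nᵢ), where nᵢ is the stratum total.
Stratum 1 (Urban): n = 3782; a·d/n = 223·996/3782 = 58.7277; b·c/n = 1649·914/3782 = 398.5156
Stratum 2 (Rural): n = 2813; a·d/n = 17·2125/2813 = 12.8422; b·c/n = 441·230/2813 = 36.0576
OR_MH = (58.7277 + 12.8422) / (398.5156 + 36.0576) = 71.5698 / 434.5732 = 0.16469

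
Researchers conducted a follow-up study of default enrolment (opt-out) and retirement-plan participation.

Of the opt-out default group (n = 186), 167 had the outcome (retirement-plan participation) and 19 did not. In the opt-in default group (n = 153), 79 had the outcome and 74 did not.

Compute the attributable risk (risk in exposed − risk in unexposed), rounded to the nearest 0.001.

0.382

From the description: a = 167, b = 19, c = 79, d = 74.
Risk in exposed = 167/186 = 0.897849; risk in unexposed = 79/153 = 0.516340.
Risk difference = 0.897849 − 0.516340 = 0.381510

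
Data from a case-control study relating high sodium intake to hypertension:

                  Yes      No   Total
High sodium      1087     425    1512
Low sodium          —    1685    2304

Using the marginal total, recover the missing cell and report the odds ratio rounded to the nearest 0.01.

6.96

The missing cell is in the unexposed row: 2304 − 1685 = 619.
So a = 1087, b = 425, c = 619, d = 1685.
OR = (a·d)/(b·c) = (1087 × 1685) / (425 × 619) = 1831595 / 263075 = 6.96225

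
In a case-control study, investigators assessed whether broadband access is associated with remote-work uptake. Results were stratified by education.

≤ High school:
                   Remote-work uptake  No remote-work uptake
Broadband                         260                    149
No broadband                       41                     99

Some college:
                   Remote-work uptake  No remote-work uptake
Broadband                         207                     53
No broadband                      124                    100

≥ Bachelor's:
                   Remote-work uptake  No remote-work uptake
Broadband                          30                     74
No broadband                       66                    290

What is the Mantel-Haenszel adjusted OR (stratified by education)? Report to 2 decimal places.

OR_MH = Σ(aᵢdᵢ/nᵢ) / Σ(bᵢcᵢ/nᵢ), where nᵢ is the stratum total.
Stratum 1 (≤ High school): n = 549; a·d/n = 260·99/549 = 46.8852; b·c/n = 149·41/549 = 11.1275
Stratum 2 (Some college): n = 484; a·d/n = 207·100/484 = 42.7686; b·c/n = 53·124/484 = 13.5785
Stratum 3 (≥ Bachelor's): n = 460; a·d/n = 30·290/460 = 18.9130; b·c/n = 74·66/460 = 10.6174
OR_MH = (46.8852 + 42.7686 + 18.9130) / (11.1275 + 13.5785 + 10.6174) = 108.5669 / 35.3234 = 3.07351

3.07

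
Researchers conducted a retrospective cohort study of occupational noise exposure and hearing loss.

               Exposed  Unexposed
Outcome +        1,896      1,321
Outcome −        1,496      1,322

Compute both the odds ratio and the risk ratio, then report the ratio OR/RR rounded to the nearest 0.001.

1.134

Reading the table with exposure as columns: a = 1896 (Exposed, case), b = 1496 (Exposed, non-case), c = 1321 (Unexposed, case), d = 1322.
OR = (1896·1322)/(1496·1321) = 2506512/1976216 = 1.26834
Risk in exposed = 1896/3392 = 0.55896; risk in unexposed = 1321/2643 = 0.49981; RR = 1.11835
OR/RR = 1.26834 / 1.11835 = 1.13412
The outcome is not rare, so the OR lies further from 1 than the RR.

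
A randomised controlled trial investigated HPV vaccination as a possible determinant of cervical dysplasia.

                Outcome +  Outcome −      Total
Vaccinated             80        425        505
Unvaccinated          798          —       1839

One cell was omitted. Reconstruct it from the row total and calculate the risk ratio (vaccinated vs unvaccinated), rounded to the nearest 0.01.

The missing cell is in the unexposed row: 1839 − 798 = 1041.
So a = 80, b = 425, c = 798, d = 1041.
RR = [a/(a+b)] / [c/(c+d)] = (80/505) / (798/1839) = 0.15842/0.43393 = 0.36507

0.37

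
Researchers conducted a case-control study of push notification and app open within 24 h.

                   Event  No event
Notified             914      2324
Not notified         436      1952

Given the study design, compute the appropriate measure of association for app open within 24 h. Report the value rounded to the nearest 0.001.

1.761

Cells: a = 914, b = 2324, c = 436, d = 1952.
This is a case-control study: participants were sampled on outcome status, so risks in the source population cannot be estimated directly — relative risk is not valid here. The odds ratio is the appropriate measure.
OR = (a·d)/(b·c) = (914 × 1952) / (2324 × 436) = 1784128 / 1013264 = 1.76077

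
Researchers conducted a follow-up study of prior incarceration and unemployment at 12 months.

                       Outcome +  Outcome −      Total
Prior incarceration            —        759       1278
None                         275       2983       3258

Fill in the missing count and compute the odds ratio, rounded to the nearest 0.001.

7.417

The missing cell is in the exposed row: 1278 − 759 = 519.
So a = 519, b = 759, c = 275, d = 2983.
OR = (a·d)/(b·c) = (519 × 2983) / (759 × 275) = 1548177 / 208725 = 7.41731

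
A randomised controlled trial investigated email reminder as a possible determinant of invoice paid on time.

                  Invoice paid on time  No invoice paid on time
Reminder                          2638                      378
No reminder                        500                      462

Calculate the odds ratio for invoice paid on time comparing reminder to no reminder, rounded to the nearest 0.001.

Cells: a = 2638, b = 378, c = 500, d = 462.
OR = (a·d)/(b·c) = (2638 × 462) / (378 × 500) = 1218756 / 189000 = 6.44844
The odds of invoice paid on time are about 6.45 times as high in the reminder group.

6.448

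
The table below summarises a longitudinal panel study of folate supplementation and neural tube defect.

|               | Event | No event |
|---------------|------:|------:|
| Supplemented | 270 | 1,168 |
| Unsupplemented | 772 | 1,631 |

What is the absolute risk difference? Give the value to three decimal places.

-0.134

Cells: a = 270, b = 1168, c = 772, d = 1631.
Risk in exposed = 270/1438 = 0.187761; risk in unexposed = 772/2403 = 0.321265.
Risk difference = 0.187761 − 0.321265 = -0.133504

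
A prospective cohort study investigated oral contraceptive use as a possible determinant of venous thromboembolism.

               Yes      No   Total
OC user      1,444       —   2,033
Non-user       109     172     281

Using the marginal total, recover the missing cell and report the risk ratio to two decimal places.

1.83

The missing cell is in the exposed row: 2033 − 1444 = 589.
So a = 1444, b = 589, c = 109, d = 172.
RR = [a/(a+b)] / [c/(c+d)] = (1444/2033) / (109/281) = 0.71028/0.38790 = 1.83109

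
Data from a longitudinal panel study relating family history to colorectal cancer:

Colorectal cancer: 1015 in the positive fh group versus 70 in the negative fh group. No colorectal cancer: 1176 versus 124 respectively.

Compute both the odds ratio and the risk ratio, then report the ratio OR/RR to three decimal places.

From the description: a = 1015, b = 1176, c = 70, d = 124.
OR = (1015·124)/(1176·70) = 125860/82320 = 1.52891
Risk in exposed = 1015/2191 = 0.46326; risk in unexposed = 70/194 = 0.36082; RR = 1.28389
OR/RR = 1.52891 / 1.28389 = 1.19084
The outcome is not rare, so the OR lies further from 1 than the RR.

1.191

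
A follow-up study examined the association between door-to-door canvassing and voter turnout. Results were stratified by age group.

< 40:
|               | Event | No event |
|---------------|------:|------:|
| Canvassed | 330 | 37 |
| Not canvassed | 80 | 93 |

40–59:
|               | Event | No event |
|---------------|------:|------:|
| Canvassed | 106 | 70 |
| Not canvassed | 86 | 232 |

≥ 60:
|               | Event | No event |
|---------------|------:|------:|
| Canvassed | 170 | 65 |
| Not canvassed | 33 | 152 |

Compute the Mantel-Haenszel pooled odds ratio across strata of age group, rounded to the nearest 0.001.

OR_MH = Σ(aᵢdᵢ/nᵢ) / Σ(bᵢcᵢ/nᵢ), where nᵢ is the stratum total.
Stratum 1 (< 40): n = 540; a·d/n = 330·93/540 = 56.8333; b·c/n = 37·80/540 = 5.4815
Stratum 2 (40–59): n = 494; a·d/n = 106·232/494 = 49.7814; b·c/n = 70·86/494 = 12.1862
Stratum 3 (≥ 60): n = 420; a·d/n = 170·152/420 = 61.5238; b·c/n = 65·33/420 = 5.1071
OR_MH = (56.8333 + 49.7814 + 61.5238) / (5.4815 + 12.1862 + 5.1071) = 168.1385 / 22.7749 = 7.38264

7.383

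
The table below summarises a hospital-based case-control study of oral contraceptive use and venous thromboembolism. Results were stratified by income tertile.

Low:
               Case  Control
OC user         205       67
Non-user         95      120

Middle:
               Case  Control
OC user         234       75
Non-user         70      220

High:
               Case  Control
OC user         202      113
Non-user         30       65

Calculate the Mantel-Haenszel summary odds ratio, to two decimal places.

5.60

OR_MH = Σ(aᵢdᵢ/nᵢ) / Σ(bᵢcᵢ/nᵢ), where nᵢ is the stratum total.
Stratum 1 (Low): n = 487; a·d/n = 205·120/487 = 50.5133; b·c/n = 67·95/487 = 13.0698
Stratum 2 (Middle): n = 599; a·d/n = 234·220/599 = 85.9432; b·c/n = 75·70/599 = 8.7646
Stratum 3 (High): n = 410; a·d/n = 202·65/410 = 32.0244; b·c/n = 113·30/410 = 8.2683
OR_MH = (50.5133 + 85.9432 + 32.0244) / (13.0698 + 8.7646 + 8.2683) = 168.4810 / 30.1027 = 5.59687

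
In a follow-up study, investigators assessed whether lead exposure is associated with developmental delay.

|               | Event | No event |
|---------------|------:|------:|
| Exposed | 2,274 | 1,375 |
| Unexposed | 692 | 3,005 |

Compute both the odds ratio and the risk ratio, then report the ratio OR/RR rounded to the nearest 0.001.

Cells: a = 2274, b = 1375, c = 692, d = 3005.
OR = (2274·3005)/(1375·692) = 6833370/951500 = 7.18168
Risk in exposed = 2274/3649 = 0.62318; risk in unexposed = 692/3697 = 0.18718; RR = 3.32935
OR/RR = 7.18168 / 3.32935 = 2.15708
The outcome is not rare, so the OR lies further from 1 than the RR.

2.157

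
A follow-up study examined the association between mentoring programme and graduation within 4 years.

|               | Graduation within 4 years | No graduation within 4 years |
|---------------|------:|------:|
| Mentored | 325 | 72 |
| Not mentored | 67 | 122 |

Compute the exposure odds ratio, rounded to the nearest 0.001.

8.219

Cells: a = 325, b = 72, c = 67, d = 122.
OR = (a·d)/(b·c) = (325 × 122) / (72 × 67) = 39650 / 4824 = 8.21932
The odds of graduation within 4 years are about 8.22 times as high in the mentored group.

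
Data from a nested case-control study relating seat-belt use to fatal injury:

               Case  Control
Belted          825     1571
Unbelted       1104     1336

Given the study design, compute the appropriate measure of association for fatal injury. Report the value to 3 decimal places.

0.635

Cells: a = 825, b = 1571, c = 1104, d = 1336.
This is a nested case-control study: participants were sampled on outcome status, so risks in the source population cannot be estimated directly — relative risk is not valid here. The odds ratio is the appropriate measure.
OR = (a·d)/(b·c) = (825 × 1336) / (1571 × 1104) = 1102200 / 1734384 = 0.63550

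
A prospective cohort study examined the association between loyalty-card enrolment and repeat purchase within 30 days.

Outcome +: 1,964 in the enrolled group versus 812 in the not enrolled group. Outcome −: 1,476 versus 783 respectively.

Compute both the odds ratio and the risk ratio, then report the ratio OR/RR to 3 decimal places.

1.144

From the description: a = 1964, b = 1476, c = 812, d = 783.
OR = (1964·783)/(1476·812) = 1537812/1198512 = 1.28310
Risk in exposed = 1964/3440 = 0.57093; risk in unexposed = 812/1595 = 0.50909; RR = 1.12147
OR/RR = 1.28310 / 1.12147 = 1.14412
The outcome is not rare, so the OR lies further from 1 than the RR.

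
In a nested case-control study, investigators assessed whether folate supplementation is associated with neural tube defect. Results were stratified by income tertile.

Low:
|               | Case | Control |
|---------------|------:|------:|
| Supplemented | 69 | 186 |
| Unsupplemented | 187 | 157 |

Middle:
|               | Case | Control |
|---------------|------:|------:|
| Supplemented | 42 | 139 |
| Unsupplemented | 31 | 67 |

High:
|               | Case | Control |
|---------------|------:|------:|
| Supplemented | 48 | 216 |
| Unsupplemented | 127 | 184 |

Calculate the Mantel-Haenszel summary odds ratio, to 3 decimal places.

0.359

OR_MH = Σ(aᵢdᵢ/nᵢ) / Σ(bᵢcᵢ/nᵢ), where nᵢ is the stratum total.
Stratum 1 (Low): n = 599; a·d/n = 69·157/599 = 18.0851; b·c/n = 186·187/599 = 58.0668
Stratum 2 (Middle): n = 279; a·d/n = 42·67/279 = 10.0860; b·c/n = 139·31/279 = 15.4444
Stratum 3 (High): n = 575; a·d/n = 48·184/575 = 15.3600; b·c/n = 216·127/575 = 47.7078
OR_MH = (18.0851 + 10.0860 + 15.3600) / (58.0668 + 15.4444 + 47.7078) = 43.5312 / 121.2190 = 0.35911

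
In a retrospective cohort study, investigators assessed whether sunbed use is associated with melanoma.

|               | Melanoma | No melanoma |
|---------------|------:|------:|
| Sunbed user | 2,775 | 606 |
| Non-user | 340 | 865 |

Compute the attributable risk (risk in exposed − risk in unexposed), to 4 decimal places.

Cells: a = 2775, b = 606, c = 340, d = 865.
Risk in exposed = 2775/3381 = 0.820763; risk in unexposed = 340/1205 = 0.282158.
Risk difference = 0.820763 − 0.282158 = 0.538605

0.5386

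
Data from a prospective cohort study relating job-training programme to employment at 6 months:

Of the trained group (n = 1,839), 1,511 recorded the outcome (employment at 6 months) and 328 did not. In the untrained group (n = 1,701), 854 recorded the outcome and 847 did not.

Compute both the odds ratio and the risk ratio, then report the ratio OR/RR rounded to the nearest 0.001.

2.792

From the description: a = 1511, b = 328, c = 854, d = 847.
OR = (1511·847)/(328·854) = 1279817/280112 = 4.56895
Risk in exposed = 1511/1839 = 0.82164; risk in unexposed = 854/1701 = 0.50206; RR = 1.63655
OR/RR = 4.56895 / 1.63655 = 2.79182
The outcome is not rare, so the OR lies further from 1 than the RR.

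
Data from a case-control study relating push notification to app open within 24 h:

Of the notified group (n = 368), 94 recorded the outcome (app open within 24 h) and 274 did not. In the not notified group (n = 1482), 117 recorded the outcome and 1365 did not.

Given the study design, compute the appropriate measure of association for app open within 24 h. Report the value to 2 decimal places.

From the description: a = 94, b = 274, c = 117, d = 1365.
This is a case-control study: participants were sampled on outcome status, so risks in the source population cannot be estimated directly — relative risk is not valid here. The odds ratio is the appropriate measure.
OR = (a·d)/(b·c) = (94 × 1365) / (274 × 117) = 128310 / 32058 = 4.00243

4.00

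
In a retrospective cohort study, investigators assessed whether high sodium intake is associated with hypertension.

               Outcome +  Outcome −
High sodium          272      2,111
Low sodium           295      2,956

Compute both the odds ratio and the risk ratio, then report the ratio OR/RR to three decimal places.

Cells: a = 272, b = 2111, c = 295, d = 2956.
OR = (272·2956)/(2111·295) = 804032/622745 = 1.29111
Risk in exposed = 272/2383 = 0.11414; risk in unexposed = 295/3251 = 0.09074; RR = 1.25788
OR/RR = 1.29111 / 1.25788 = 1.02642
The outcome is not rare, so the OR lies further from 1 than the RR.

1.026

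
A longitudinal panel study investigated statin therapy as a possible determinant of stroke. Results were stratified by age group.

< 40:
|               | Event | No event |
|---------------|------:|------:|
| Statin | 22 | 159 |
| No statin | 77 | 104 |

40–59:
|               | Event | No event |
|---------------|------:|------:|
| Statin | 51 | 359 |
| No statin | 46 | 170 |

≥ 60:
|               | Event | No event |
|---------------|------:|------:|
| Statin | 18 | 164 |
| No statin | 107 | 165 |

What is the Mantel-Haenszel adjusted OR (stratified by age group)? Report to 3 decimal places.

OR_MH = Σ(aᵢdᵢ/nᵢ) / Σ(bᵢcᵢ/nᵢ), where nᵢ is the stratum total.
Stratum 1 (< 40): n = 362; a·d/n = 22·104/362 = 6.3204; b·c/n = 159·77/362 = 33.8204
Stratum 2 (40–59): n = 626; a·d/n = 51·170/626 = 13.8498; b·c/n = 359·46/626 = 26.3802
Stratum 3 (≥ 60): n = 454; a·d/n = 18·165/454 = 6.5419; b·c/n = 164·107/454 = 38.6520
OR_MH = (6.3204 + 13.8498 + 6.5419) / (33.8204 + 26.3802 + 38.6520) = 26.7121 / 98.8526 = 0.27022

0.270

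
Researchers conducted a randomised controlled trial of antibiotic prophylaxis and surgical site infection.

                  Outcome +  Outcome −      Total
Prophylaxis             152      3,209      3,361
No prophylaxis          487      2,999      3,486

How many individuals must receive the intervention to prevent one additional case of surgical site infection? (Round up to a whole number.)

11

Risk in treated group = 152/3361 = 0.04522; risk in control = 487/3486 = 0.13970.
Absolute risk reduction = 0.13970 − 0.04522 = 0.09448
NNT = 1 / ARR = 1 / 0.09448 = 10.585 → round up → 11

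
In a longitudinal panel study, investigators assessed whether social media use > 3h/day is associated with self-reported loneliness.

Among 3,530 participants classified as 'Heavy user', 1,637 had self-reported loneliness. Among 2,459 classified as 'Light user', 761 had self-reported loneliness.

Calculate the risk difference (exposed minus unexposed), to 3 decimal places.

From the description: a = 1637, b = 1893, c = 761, d = 1698.
Risk in exposed = 1637/3530 = 0.463739; risk in unexposed = 761/2459 = 0.309475.
Risk difference = 0.463739 − 0.309475 = 0.154264

0.154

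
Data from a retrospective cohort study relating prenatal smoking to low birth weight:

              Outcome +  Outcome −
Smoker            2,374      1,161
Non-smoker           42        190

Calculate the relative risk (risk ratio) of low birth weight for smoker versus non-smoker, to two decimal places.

Cells: a = 2374, b = 1161, c = 42, d = 190.
Risk in exposed = 2374/3535 = 0.67157; risk in unexposed = 42/232 = 0.18103.
RR = 0.67157 / 0.18103 = 3.70962
The risk among the exposed is 3.71 times that among the unexposed.

3.71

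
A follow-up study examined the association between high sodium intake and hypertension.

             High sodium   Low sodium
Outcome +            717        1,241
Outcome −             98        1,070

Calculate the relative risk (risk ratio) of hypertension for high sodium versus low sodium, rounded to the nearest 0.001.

Reading the table with exposure as columns: a = 717 (High sodium, case), b = 98 (High sodium, non-case), c = 1241 (Low sodium, case), d = 1070.
Risk in exposed = 717/815 = 0.87975; risk in unexposed = 1241/2311 = 0.53700.
RR = 0.87975 / 0.53700 = 1.63829
The risk among the exposed is 1.64 times that among the unexposed.

1.638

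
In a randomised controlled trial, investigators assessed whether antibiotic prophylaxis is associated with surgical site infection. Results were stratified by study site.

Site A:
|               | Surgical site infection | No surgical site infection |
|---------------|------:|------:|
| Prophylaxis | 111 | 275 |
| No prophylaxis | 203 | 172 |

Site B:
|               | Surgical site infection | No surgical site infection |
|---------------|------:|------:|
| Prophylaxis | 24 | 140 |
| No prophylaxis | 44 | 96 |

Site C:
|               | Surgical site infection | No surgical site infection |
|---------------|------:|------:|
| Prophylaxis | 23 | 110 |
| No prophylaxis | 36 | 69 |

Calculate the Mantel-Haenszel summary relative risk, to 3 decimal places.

0.517

RR_MH = Σ(aᵢ·n₀ᵢ/nᵢ) / Σ(cᵢ·n₁ᵢ/nᵢ), with n₁ᵢ = aᵢ+bᵢ (exposed), n₀ᵢ = cᵢ+dᵢ (unexposed), nᵢ = n₁ᵢ+n₀ᵢ.
Stratum 1 (Site A): n₁ = 386, n₀ = 375, n = 761; a·n₀/n = 111·375/761 = 54.6978; c·n₁/n = 203·386/761 = 102.9671
Stratum 2 (Site B): n₁ = 164, n₀ = 140, n = 304; a·n₀/n = 24·140/304 = 11.0526; c·n₁/n = 44·164/304 = 23.7368
Stratum 3 (Site C): n₁ = 133, n₀ = 105, n = 238; a·n₀/n = 23·105/238 = 10.1471; c·n₁/n = 36·133/238 = 20.1176
RR_MH = (54.6978 + 11.0526 + 10.1471) / (102.9671 + 23.7368 + 20.1176) = 75.8975 / 146.8216 = 0.51694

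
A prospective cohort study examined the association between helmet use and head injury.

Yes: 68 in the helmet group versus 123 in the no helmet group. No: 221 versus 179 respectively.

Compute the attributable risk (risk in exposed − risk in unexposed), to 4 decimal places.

-0.1720

From the description: a = 68, b = 221, c = 123, d = 179.
Risk in exposed = 68/289 = 0.235294; risk in unexposed = 123/302 = 0.407285.
Risk difference = 0.235294 − 0.407285 = -0.171991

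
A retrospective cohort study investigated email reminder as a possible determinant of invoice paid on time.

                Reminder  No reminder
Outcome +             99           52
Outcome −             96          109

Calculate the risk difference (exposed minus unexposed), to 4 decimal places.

Reading the table with exposure as columns: a = 99 (Reminder, case), b = 96 (Reminder, non-case), c = 52 (No reminder, case), d = 109.
Risk in exposed = 99/195 = 0.507692; risk in unexposed = 52/161 = 0.322981.
Risk difference = 0.507692 − 0.322981 = 0.184711

0.1847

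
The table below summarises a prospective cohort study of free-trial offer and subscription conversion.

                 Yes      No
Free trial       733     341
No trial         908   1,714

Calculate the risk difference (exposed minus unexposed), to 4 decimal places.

Cells: a = 733, b = 341, c = 908, d = 1714.
Risk in exposed = 733/1074 = 0.682495; risk in unexposed = 908/2622 = 0.346301.
Risk difference = 0.682495 − 0.346301 = 0.336195

0.3362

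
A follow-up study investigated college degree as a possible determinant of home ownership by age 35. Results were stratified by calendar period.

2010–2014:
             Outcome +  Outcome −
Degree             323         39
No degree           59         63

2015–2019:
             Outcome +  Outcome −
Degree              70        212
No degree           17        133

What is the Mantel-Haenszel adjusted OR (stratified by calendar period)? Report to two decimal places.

OR_MH = Σ(aᵢdᵢ/nᵢ) / Σ(bᵢcᵢ/nᵢ), where nᵢ is the stratum total.
Stratum 1 (2010–2014): n = 484; a·d/n = 323·63/484 = 42.0434; b·c/n = 39·59/484 = 4.7541
Stratum 2 (2015–2019): n = 432; a·d/n = 70·133/432 = 21.5509; b·c/n = 212·17/432 = 8.3426
OR_MH = (42.0434 + 21.5509) / (4.7541 + 8.3426) = 63.5943 / 13.0967 = 4.85574

4.86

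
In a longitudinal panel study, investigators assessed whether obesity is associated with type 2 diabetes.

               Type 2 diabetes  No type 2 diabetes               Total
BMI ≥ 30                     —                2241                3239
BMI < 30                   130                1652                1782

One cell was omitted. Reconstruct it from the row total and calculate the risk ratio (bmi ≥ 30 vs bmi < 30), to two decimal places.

4.22

The missing cell is in the exposed row: 3239 − 2241 = 998.
So a = 998, b = 2241, c = 130, d = 1652.
RR = [a/(a+b)] / [c/(c+d)] = (998/3239) / (130/1782) = 0.30812/0.07295 = 4.22361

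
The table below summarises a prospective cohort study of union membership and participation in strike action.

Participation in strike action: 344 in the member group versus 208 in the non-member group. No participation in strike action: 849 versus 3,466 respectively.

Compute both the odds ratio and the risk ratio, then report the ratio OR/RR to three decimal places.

From the description: a = 344, b = 849, c = 208, d = 3466.
OR = (344·3466)/(849·208) = 1192304/176592 = 6.75174
Risk in exposed = 344/1193 = 0.28835; risk in unexposed = 208/3674 = 0.05661; RR = 5.09324
OR/RR = 6.75174 / 5.09324 = 1.32563
The outcome is not rare, so the OR lies further from 1 than the RR.

1.326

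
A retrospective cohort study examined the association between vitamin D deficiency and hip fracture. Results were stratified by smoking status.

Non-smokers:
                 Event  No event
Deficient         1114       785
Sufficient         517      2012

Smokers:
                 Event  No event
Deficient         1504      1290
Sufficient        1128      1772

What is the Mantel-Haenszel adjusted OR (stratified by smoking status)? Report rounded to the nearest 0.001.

2.806

OR_MH = Σ(aᵢdᵢ/nᵢ) / Σ(bᵢcᵢ/nᵢ), where nᵢ is the stratum total.
Stratum 1 (Non-smokers): n = 4428; a·d/n = 1114·2012/4428 = 506.1807; b·c/n = 785·517/4428 = 91.6542
Stratum 2 (Smokers): n = 5694; a·d/n = 1504·1772/5694 = 468.0520; b·c/n = 1290·1128/5694 = 255.5532
OR_MH = (506.1807 + 468.0520) / (91.6542 + 255.5532) = 974.2327 / 347.2075 = 2.80591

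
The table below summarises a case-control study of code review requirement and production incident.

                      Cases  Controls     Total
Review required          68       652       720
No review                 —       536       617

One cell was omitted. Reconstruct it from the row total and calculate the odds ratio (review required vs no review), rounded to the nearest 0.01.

The missing cell is in the unexposed row: 617 − 536 = 81.
So a = 68, b = 652, c = 81, d = 536.
OR = (a·d)/(b·c) = (68 × 536) / (652 × 81) = 36448 / 52812 = 0.69015

0.69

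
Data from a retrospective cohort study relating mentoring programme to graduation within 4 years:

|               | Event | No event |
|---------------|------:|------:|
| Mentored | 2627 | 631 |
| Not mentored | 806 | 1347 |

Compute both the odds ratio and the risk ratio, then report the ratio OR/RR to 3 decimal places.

3.230

Cells: a = 2627, b = 631, c = 806, d = 1347.
OR = (2627·1347)/(631·806) = 3538569/508586 = 6.95766
Risk in exposed = 2627/3258 = 0.80632; risk in unexposed = 806/2153 = 0.37436; RR = 2.15386
OR/RR = 6.95766 / 2.15386 = 3.23032
The outcome is not rare, so the OR lies further from 1 than the RR.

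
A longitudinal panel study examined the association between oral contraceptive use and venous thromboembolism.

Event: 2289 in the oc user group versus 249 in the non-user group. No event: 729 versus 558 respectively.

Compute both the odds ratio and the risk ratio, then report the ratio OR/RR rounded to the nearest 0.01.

From the description: a = 2289, b = 729, c = 249, d = 558.
OR = (2289·558)/(729·249) = 1277262/181521 = 7.03644
Risk in exposed = 2289/3018 = 0.75845; risk in unexposed = 249/807 = 0.30855; RR = 2.45811
OR/RR = 7.03644 / 2.45811 = 2.86255
The outcome is not rare, so the OR lies further from 1 than the RR.

2.86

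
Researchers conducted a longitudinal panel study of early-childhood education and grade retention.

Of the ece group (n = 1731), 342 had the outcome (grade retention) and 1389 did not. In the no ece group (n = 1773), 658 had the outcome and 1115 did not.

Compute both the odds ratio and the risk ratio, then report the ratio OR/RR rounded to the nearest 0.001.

0.784

From the description: a = 342, b = 1389, c = 658, d = 1115.
OR = (342·1115)/(1389·658) = 381330/913962 = 0.41723
Risk in exposed = 342/1731 = 0.19757; risk in unexposed = 658/1773 = 0.37112; RR = 0.53237
OR/RR = 0.41723 / 0.53237 = 0.78372
The outcome is not rare, so the OR lies further from 1 than the RR.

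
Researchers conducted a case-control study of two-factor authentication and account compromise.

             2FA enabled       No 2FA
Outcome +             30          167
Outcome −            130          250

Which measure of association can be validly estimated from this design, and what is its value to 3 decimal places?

Reading the table with exposure as columns: a = 30 (2FA enabled, case), b = 130 (2FA enabled, non-case), c = 167 (No 2FA, case), d = 250.
This is a case-control study: participants were sampled on outcome status, so risks in the source population cannot be estimated directly — relative risk is not valid here. The odds ratio is the appropriate measure.
OR = (a·d)/(b·c) = (30 × 250) / (130 × 167) = 7500 / 21710 = 0.34546

0.345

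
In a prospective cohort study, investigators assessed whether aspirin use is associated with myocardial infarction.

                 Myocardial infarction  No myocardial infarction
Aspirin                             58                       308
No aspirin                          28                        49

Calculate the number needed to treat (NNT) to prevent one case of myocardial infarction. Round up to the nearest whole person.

Risk in treated group = 58/366 = 0.15847; risk in control = 28/77 = 0.36364.
Absolute risk reduction = 0.36364 − 0.15847 = 0.20517
NNT = 1 / ARR = 1 / 0.20517 = 4.874 → round up → 5

5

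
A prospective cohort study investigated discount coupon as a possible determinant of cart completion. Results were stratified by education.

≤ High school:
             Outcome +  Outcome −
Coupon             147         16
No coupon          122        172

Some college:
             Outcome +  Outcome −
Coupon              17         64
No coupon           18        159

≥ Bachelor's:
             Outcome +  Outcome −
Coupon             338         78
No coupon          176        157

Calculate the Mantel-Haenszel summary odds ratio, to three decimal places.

5.049

OR_MH = Σ(aᵢdᵢ/nᵢ) / Σ(bᵢcᵢ/nᵢ), where nᵢ is the stratum total.
Stratum 1 (≤ High school): n = 457; a·d/n = 147·172/457 = 55.3260; b·c/n = 16·122/457 = 4.2713
Stratum 2 (Some college): n = 258; a·d/n = 17·159/258 = 10.4767; b·c/n = 64·18/258 = 4.4651
Stratum 3 (≥ Bachelor's): n = 749; a·d/n = 338·157/749 = 70.8491; b·c/n = 78·176/749 = 18.3284
OR_MH = (55.3260 + 10.4767 + 70.8491) / (4.2713 + 4.4651 + 18.3284) = 136.6519 / 27.0649 = 5.04905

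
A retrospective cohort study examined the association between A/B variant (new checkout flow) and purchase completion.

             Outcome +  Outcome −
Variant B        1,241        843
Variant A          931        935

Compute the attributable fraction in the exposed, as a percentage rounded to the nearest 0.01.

16.22

Cells: a = 1241, b = 843, c = 931, d = 935.
Risk in exposed = 1241/2084 = 0.59549; risk in unexposed = 931/1866 = 0.49893.
RR = 0.59549/0.49893 = 1.19354
AR% = (RR − 1)/RR × 100 = (1.19354 − 1)/1.19354 × 100 = 16.2154%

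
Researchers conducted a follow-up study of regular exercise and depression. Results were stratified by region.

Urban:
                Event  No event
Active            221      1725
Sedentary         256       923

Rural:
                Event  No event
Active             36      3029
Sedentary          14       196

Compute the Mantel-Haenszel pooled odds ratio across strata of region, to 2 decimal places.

0.44

OR_MH = Σ(aᵢdᵢ/nᵢ) / Σ(bᵢcᵢ/nᵢ), where nᵢ is the stratum total.
Stratum 1 (Urban): n = 3125; a·d/n = 221·923/3125 = 65.2746; b·c/n = 1725·256/3125 = 141.3120
Stratum 2 (Rural): n = 3275; a·d/n = 36·196/3275 = 2.1545; b·c/n = 3029·14/3275 = 12.9484
OR_MH = (65.2746 + 2.1545) / (141.3120 + 12.9484) = 67.4291 / 154.2604 = 0.43711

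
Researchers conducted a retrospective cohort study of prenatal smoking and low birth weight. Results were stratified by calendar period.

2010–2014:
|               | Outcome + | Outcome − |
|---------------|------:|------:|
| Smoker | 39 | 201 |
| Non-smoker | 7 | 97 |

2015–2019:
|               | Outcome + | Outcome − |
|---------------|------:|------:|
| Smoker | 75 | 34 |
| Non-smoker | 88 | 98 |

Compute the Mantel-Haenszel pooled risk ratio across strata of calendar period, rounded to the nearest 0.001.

1.580

RR_MH = Σ(aᵢ·n₀ᵢ/nᵢ) / Σ(cᵢ·n₁ᵢ/nᵢ), with n₁ᵢ = aᵢ+bᵢ (exposed), n₀ᵢ = cᵢ+dᵢ (unexposed), nᵢ = n₁ᵢ+n₀ᵢ.
Stratum 1 (2010–2014): n₁ = 240, n₀ = 104, n = 344; a·n₀/n = 39·104/344 = 11.7907; c·n₁/n = 7·240/344 = 4.8837
Stratum 2 (2015–2019): n₁ = 109, n₀ = 186, n = 295; a·n₀/n = 75·186/295 = 47.2881; c·n₁/n = 88·109/295 = 32.5153
RR_MH = (11.7907 + 47.2881) / (4.8837 + 32.5153) = 59.0788 / 37.3990 = 1.57969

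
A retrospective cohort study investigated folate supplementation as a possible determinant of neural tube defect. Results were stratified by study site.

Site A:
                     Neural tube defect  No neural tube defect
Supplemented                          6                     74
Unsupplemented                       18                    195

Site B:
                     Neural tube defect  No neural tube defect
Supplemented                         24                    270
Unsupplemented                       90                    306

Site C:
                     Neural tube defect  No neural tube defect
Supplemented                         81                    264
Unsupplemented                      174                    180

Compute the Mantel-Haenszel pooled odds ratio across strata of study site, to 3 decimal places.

OR_MH = Σ(aᵢdᵢ/nᵢ) / Σ(bᵢcᵢ/nᵢ), where nᵢ is the stratum total.
Stratum 1 (Site A): n = 293; a·d/n = 6·195/293 = 3.9932; b·c/n = 74·18/293 = 4.5461
Stratum 2 (Site B): n = 690; a·d/n = 24·306/690 = 10.6435; b·c/n = 270·90/690 = 35.2174
Stratum 3 (Site C): n = 699; a·d/n = 81·180/699 = 20.8584; b·c/n = 264·174/699 = 65.7167
OR_MH = (3.9932 + 10.6435 + 20.8584) / (4.5461 + 35.2174 + 65.7167) = 35.4950 / 105.4802 = 0.33651

0.337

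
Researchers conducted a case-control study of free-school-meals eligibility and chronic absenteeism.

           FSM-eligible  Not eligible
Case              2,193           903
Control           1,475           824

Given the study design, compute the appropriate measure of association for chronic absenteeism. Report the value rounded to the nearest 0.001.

1.357

Reading the table with exposure as columns: a = 2193 (FSM-eligible, case), b = 1475 (FSM-eligible, non-case), c = 903 (Not eligible, case), d = 824.
This is a case-control study: participants were sampled on outcome status, so risks in the source population cannot be estimated directly — relative risk is not valid here. The odds ratio is the appropriate measure.
OR = (a·d)/(b·c) = (2193 × 824) / (1475 × 903) = 1807032 / 1331925 = 1.35671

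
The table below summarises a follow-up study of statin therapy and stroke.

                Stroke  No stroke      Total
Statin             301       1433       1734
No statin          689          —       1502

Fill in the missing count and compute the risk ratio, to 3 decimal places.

The missing cell is in the unexposed row: 1502 − 689 = 813.
So a = 301, b = 1433, c = 689, d = 813.
RR = [a/(a+b)] / [c/(c+d)] = (301/1734) / (689/1502) = 0.17359/0.45872 = 0.37841

0.378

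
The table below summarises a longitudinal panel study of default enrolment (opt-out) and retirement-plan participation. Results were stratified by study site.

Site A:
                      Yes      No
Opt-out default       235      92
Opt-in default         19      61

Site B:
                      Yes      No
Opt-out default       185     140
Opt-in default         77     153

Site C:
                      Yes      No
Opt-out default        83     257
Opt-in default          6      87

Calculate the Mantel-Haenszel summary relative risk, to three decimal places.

2.162

RR_MH = Σ(aᵢ·n₀ᵢ/nᵢ) / Σ(cᵢ·n₁ᵢ/nᵢ), with n₁ᵢ = aᵢ+bᵢ (exposed), n₀ᵢ = cᵢ+dᵢ (unexposed), nᵢ = n₁ᵢ+n₀ᵢ.
Stratum 1 (Site A): n₁ = 327, n₀ = 80, n = 407; a·n₀/n = 235·80/407 = 46.1916; c·n₁/n = 19·327/407 = 15.2654
Stratum 2 (Site B): n₁ = 325, n₀ = 230, n = 555; a·n₀/n = 185·230/555 = 76.6667; c·n₁/n = 77·325/555 = 45.0901
Stratum 3 (Site C): n₁ = 340, n₀ = 93, n = 433; a·n₀/n = 83·93/433 = 17.8268; c·n₁/n = 6·340/433 = 4.7113
RR_MH = (46.1916 + 76.6667 + 17.8268) / (15.2654 + 45.0901 + 4.7113) = 140.6851 / 65.0668 = 2.16217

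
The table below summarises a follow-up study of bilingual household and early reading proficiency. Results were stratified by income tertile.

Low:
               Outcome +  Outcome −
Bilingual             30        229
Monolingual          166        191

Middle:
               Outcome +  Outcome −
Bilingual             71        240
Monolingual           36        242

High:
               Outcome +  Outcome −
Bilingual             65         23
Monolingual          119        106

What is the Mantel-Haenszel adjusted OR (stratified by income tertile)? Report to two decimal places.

OR_MH = Σ(aᵢdᵢ/nᵢ) / Σ(bᵢcᵢ/nᵢ), where nᵢ is the stratum total.
Stratum 1 (Low): n = 616; a·d/n = 30·191/616 = 9.3019; b·c/n = 229·166/616 = 61.7110
Stratum 2 (Middle): n = 589; a·d/n = 71·242/589 = 29.1715; b·c/n = 240·36/589 = 14.6689
Stratum 3 (High): n = 313; a·d/n = 65·106/313 = 22.0128; b·c/n = 23·119/313 = 8.7444
OR_MH = (9.3019 + 29.1715 + 22.0128) / (61.7110 + 14.6689 + 8.7444) = 60.4862 / 85.1244 = 0.71056

0.71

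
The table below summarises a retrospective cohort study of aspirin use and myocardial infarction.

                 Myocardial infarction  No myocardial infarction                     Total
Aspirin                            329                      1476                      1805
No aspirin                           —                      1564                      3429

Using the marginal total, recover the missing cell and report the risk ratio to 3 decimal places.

The missing cell is in the unexposed row: 3429 − 1564 = 1865.
So a = 329, b = 1476, c = 1865, d = 1564.
RR = [a/(a+b)] / [c/(c+d)] = (329/1805) / (1865/3429) = 0.18227/0.54389 = 0.33513

0.335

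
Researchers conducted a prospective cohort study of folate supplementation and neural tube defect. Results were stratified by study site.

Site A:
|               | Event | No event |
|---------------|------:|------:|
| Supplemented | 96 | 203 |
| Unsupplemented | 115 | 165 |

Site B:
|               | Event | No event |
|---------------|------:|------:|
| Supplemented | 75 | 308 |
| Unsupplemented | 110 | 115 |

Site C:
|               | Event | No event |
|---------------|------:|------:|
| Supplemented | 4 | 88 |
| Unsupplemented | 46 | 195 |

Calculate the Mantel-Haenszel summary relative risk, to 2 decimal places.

RR_MH = Σ(aᵢ·n₀ᵢ/nᵢ) / Σ(cᵢ·n₁ᵢ/nᵢ), with n₁ᵢ = aᵢ+bᵢ (exposed), n₀ᵢ = cᵢ+dᵢ (unexposed), nᵢ = n₁ᵢ+n₀ᵢ.
Stratum 1 (Site A): n₁ = 299, n₀ = 280, n = 579; a·n₀/n = 96·280/579 = 46.4249; c·n₁/n = 115·299/579 = 59.3869
Stratum 2 (Site B): n₁ = 383, n₀ = 225, n = 608; a·n₀/n = 75·225/608 = 27.7549; c·n₁/n = 110·383/608 = 69.2928
Stratum 3 (Site C): n₁ = 92, n₀ = 241, n = 333; a·n₀/n = 4·241/333 = 2.8949; c·n₁/n = 46·92/333 = 12.7087
RR_MH = (46.4249 + 27.7549 + 2.8949) / (59.3869 + 69.2928 + 12.7087) = 77.0747 / 141.3883 = 0.54513

0.55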